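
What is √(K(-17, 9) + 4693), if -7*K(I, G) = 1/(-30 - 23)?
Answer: 12*√4485761/371 ≈ 68.505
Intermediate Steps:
K(I, G) = 1/371 (K(I, G) = -1/(7*(-30 - 23)) = -⅐/(-53) = -⅐*(-1/53) = 1/371)
√(K(-17, 9) + 4693) = √(1/371 + 4693) = √(1741104/371) = 12*√4485761/371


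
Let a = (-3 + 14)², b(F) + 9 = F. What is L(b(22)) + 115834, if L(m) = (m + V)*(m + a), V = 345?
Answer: 163806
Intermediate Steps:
b(F) = -9 + F
a = 121 (a = 11² = 121)
L(m) = (121 + m)*(345 + m) (L(m) = (m + 345)*(m + 121) = (345 + m)*(121 + m) = (121 + m)*(345 + m))
L(b(22)) + 115834 = (41745 + (-9 + 22)² + 466*(-9 + 22)) + 115834 = (41745 + 13² + 466*13) + 115834 = (41745 + 169 + 6058) + 115834 = 47972 + 115834 = 163806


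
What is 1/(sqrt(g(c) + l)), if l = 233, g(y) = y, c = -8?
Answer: 1/15 ≈ 0.066667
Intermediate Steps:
1/(sqrt(g(c) + l)) = 1/(sqrt(-8 + 233)) = 1/(sqrt(225)) = 1/15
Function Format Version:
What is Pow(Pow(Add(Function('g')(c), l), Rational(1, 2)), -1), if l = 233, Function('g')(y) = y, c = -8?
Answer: Rational(1, 15) ≈ 0.066667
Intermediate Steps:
Pow(Pow(Add(Function('g')(c), l), Rational(1, 2)), -1) = Pow(Pow(Add(-8, 233), Rational(1, 2)), -1) = Pow(Pow(225, Rational(1, 2)), -1) = Pow(15, -1) = Rational(1, 15)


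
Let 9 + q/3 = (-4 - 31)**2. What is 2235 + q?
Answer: 5883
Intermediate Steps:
q = 3648 (q = -27 + 3*(-4 - 31)**2 = -27 + 3*(-35)**2 = -27 + 3*1225 = -27 + 3675 = 3648)
2235 + q = 2235 + 3648 = 5883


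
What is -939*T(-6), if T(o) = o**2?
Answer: -33804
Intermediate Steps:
-939*T(-6) = -939*(-6)**2 = -939*36 = -33804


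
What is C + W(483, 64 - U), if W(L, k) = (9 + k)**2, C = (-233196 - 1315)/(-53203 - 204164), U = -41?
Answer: 3344976043/257367 ≈ 12997.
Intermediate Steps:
C = 234511/257367 (C = -234511/(-257367) = -234511*(-1/257367) = 234511/257367 ≈ 0.91119)
C + W(483, 64 - U) = 234511/257367 + (9 + (64 - 1*(-41)))**2 = 234511/257367 + (9 + (64 + 41))**2 = 234511/257367 + (9 + 105)**2 = 234511/257367 + 114**2 = 234511/257367 + 12996 = 3344976043/257367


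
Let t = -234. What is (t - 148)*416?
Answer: -158912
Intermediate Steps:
(t - 148)*416 = (-234 - 148)*416 = -382*416 = -158912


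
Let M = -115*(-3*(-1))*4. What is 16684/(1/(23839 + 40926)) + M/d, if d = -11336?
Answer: 3062248263185/2834 ≈ 1.0805e+9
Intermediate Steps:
M = -1380 (M = -345*4 = -115*12 = -1380)
16684/(1/(23839 + 40926)) + M/d = 16684/(1/(23839 + 40926)) - 1380/(-11336) = 16684/(1/64765) - 1380*(-1/11336) = 16684/(1/64765) + 345/2834 = 16684*64765 + 345/2834 = 1080539260 + 345/2834 = 3062248263185/2834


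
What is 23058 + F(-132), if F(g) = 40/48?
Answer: 138353/6 ≈ 23059.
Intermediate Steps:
F(g) = ⅚ (F(g) = 40*(1/48) = ⅚)
23058 + F(-132) = 23058 + ⅚ = 138353/6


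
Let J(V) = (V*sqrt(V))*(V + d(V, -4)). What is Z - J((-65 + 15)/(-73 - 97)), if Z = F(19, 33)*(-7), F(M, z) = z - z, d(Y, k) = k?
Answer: 315*sqrt(85)/4913 ≈ 0.59112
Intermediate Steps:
F(M, z) = 0
Z = 0 (Z = 0*(-7) = 0)
J(V) = V**(3/2)*(-4 + V) (J(V) = (V*sqrt(V))*(V - 4) = V**(3/2)*(-4 + V))
Z - J((-65 + 15)/(-73 - 97)) = 0 - ((-65 + 15)/(-73 - 97))**(3/2)*(-4 + (-65 + 15)/(-73 - 97)) = 0 - (-50/(-170))**(3/2)*(-4 - 50/(-170)) = 0 - (-50*(-1/170))**(3/2)*(-4 - 50*(-1/170)) = 0 - (5/17)**(3/2)*(-4 + 5/17) = 0 - 5*sqrt(85)/289*(-63)/17 = 0 - (-315)*sqrt(85)/4913 = 0 + 315*sqrt(85)/4913 = 315*sqrt(85)/4913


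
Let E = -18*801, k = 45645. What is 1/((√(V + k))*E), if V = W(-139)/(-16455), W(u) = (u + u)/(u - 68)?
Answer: -√58841964730797855/747214359309882 ≈ -3.2464e-7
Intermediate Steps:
W(u) = 2*u/(-68 + u) (W(u) = (2*u)/(-68 + u) = 2*u/(-68 + u))
V = -278/3406185 (V = (2*(-139)/(-68 - 139))/(-16455) = (2*(-139)/(-207))*(-1/16455) = (2*(-139)*(-1/207))*(-1/16455) = (278/207)*(-1/16455) = -278/3406185 ≈ -8.1616e-5)
E = -14418
1/((√(V + k))*E) = 1/(√(-278/3406185 + 45645)*(-14418)) = -1/14418/√(155475314047/3406185) = -1/14418/(√58841964730797855/1135395) = (3*√58841964730797855/155475314047)*(-1/14418) = -√58841964730797855/747214359309882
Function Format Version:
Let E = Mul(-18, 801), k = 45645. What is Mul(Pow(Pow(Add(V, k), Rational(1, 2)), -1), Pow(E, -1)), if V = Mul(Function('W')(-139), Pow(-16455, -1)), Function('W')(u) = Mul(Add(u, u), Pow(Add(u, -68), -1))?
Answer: Mul(Rational(-1, 747214359309882), Pow(58841964730797855, Rational(1, 2))) ≈ -3.2464e-7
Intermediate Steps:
Function('W')(u) = Mul(2, u, Pow(Add(-68, u), -1)) (Function('W')(u) = Mul(Mul(2, u), Pow(Add(-68, u), -1)) = Mul(2, u, Pow(Add(-68, u), -1)))
V = Rational(-278, 3406185) (V = Mul(Mul(2, -139, Pow(Add(-68, -139), -1)), Pow(-16455, -1)) = Mul(Mul(2, -139, Pow(-207, -1)), Rational(-1, 16455)) = Mul(Mul(2, -139, Rational(-1, 207)), Rational(-1, 16455)) = Mul(Rational(278, 207), Rational(-1, 16455)) = Rational(-278, 3406185) ≈ -8.1616e-5)
E = -14418
Mul(Pow(Pow(Add(V, k), Rational(1, 2)), -1), Pow(E, -1)) = Mul(Pow(Pow(Add(Rational(-278, 3406185), 45645), Rational(1, 2)), -1), Pow(-14418, -1)) = Mul(Pow(Pow(Rational(155475314047, 3406185), Rational(1, 2)), -1), Rational(-1, 14418)) = Mul(Pow(Mul(Rational(1, 1135395), Pow(58841964730797855, Rational(1, 2))), -1), Rational(-1, 14418)) = Mul(Mul(Rational(3, 155475314047), Pow(58841964730797855, Rational(1, 2))), Rational(-1, 14418)) = Mul(Rational(-1, 747214359309882), Pow(58841964730797855, Rational(1, 2)))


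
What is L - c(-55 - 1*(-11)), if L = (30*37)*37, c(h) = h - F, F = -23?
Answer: 41091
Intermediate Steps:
c(h) = 23 + h (c(h) = h - 1*(-23) = h + 23 = 23 + h)
L = 41070 (L = 1110*37 = 41070)
L - c(-55 - 1*(-11)) = 41070 - (23 + (-55 - 1*(-11))) = 41070 - (23 + (-55 + 11)) = 41070 - (23 - 44) = 41070 - 1*(-21) = 41070 + 21 = 41091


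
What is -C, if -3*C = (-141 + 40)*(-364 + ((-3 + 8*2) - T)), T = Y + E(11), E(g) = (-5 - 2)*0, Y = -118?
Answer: 23533/3 ≈ 7844.3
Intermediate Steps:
E(g) = 0 (E(g) = -7*0 = 0)
T = -118 (T = -118 + 0 = -118)
C = -23533/3 (C = -(-141 + 40)*(-364 + ((-3 + 8*2) - 1*(-118)))/3 = -(-101)*(-364 + ((-3 + 16) + 118))/3 = -(-101)*(-364 + (13 + 118))/3 = -(-101)*(-364 + 131)/3 = -(-101)*(-233)/3 = -1/3*23533 = -23533/3 ≈ -7844.3)
-C = -1*(-23533/3) = 23533/3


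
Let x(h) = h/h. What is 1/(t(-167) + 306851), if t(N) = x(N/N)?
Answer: 1/306852 ≈ 3.2589e-6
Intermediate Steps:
x(h) = 1
t(N) = 1
1/(t(-167) + 306851) = 1/(1 + 306851) = 1/306852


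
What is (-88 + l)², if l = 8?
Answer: 6400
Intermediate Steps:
(-88 + l)² = (-88 + 8)² = (-80)² = 6400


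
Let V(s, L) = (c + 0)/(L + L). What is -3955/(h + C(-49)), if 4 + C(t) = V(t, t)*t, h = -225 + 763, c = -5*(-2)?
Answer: -565/77 ≈ -7.3377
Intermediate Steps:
c = 10
h = 538
V(s, L) = 5/L (V(s, L) = (10 + 0)/(L + L) = 10/((2*L)) = 10*(1/(2*L)) = 5/L)
C(t) = 1 (C(t) = -4 + (5/t)*t = -4 + 5 = 1)
-3955/(h + C(-49)) = -3955/(538 + 1) = -3955/539 = -3955*1/539 = -565/77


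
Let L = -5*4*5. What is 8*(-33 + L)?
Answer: -1064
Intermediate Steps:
L = -100 (L = -20*5 = -100)
8*(-33 + L) = 8*(-33 - 100) = 8*(-133) = -1064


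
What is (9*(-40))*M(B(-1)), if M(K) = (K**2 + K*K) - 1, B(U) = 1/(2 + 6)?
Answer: 1395/4 ≈ 348.75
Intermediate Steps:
B(U) = 1/8
M(K) = -1 + 2*K**2 (M(K) = (K**2 + K**2) - 1 = 2*K**2 - 1 = -1 + 2*K**2)
(9*(-40))*M(B(-1)) = (9*(-40))*(-1 + 2*(1/8)**2) = -360*(-1 + 2*(1/64)) = -360*(-1 + 1/32) = -360*(-31/32) = 1395/4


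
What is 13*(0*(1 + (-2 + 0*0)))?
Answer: 0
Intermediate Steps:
13*(0*(1 + (-2 + 0*0))) = 13*(0*(1 + (-2 + 0))) = 13*(0*(1 - 2)) = 13*(0*(-1)) = 13*0 = 0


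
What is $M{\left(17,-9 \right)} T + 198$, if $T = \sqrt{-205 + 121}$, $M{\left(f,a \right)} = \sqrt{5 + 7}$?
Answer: $198 + 12 i \sqrt{7} \approx 198.0 + 31.749 i$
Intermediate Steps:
$M{\left(f,a \right)} = 2 \sqrt{3}$ ($M{\left(f,a \right)} = \sqrt{12} = 2 \sqrt{3}$)
$T = 2 i \sqrt{21}$ ($T = \sqrt{-84} = 2 i \sqrt{21} \approx 9.1651 i$)
$M{\left(17,-9 \right)} T + 198 = 2 \sqrt{3} \cdot 2 i \sqrt{21} + 198 = 12 i \sqrt{7} + 198 = 198 + 12 i \sqrt{7}$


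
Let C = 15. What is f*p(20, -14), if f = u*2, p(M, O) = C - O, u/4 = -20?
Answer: -4640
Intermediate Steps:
u = -80 (u = 4*(-20) = -80)
p(M, O) = 15 - O
f = -160 (f = -80*2 = -160)
f*p(20, -14) = -160*(15 - 1*(-14)) = -160*(15 + 14) = -160*29 = -4640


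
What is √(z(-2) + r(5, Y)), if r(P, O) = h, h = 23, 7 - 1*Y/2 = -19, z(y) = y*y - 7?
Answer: 2*√5 ≈ 4.4721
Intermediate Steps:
z(y) = -7 + y² (z(y) = y² - 7 = -7 + y²)
Y = 52 (Y = 14 - 2*(-19) = 14 + 38 = 52)
r(P, O) = 23
√(z(-2) + r(5, Y)) = √((-7 + (-2)²) + 23) = √((-7 + 4) + 23) = √(-3 + 23) = √20 = 2*√5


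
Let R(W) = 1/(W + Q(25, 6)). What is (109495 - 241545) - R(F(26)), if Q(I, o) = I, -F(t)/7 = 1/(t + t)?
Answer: -170740702/1293 ≈ -1.3205e+5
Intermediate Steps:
F(t) = -7/(2*t) (F(t) = -7/(t + t) = -7*1/(2*t) = -7/(2*t))
R(W) = 1/(25 + W) (R(W) = 1/(W + 25) = 1/(25 + W))
(109495 - 241545) - R(F(26)) = (109495 - 241545) - 1/(25 - 7/2/26) = -132050 - 1/(25 - 7/2*1/26) = -132050 - 1/(25 - 7/52) = -132050 - 1/1293/52 = -132050 - 1*52/1293 = -132050 - 52/1293 = -170740702/1293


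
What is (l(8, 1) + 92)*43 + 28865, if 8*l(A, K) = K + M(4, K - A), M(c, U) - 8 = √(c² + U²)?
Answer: 262955/8 + 43*√65/8 ≈ 32913.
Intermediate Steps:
M(c, U) = 8 + √(U² + c²) (M(c, U) = 8 + √(c² + U²) = 8 + √(U² + c²))
l(A, K) = 1 + K/8 + √(16 + (K - A)²)/8 (l(A, K) = (K + (8 + √((K - A)² + 4²)))/8 = (K + (8 + √((K - A)² + 16)))/8 = (K + (8 + √(16 + (K - A)²)))/8 = (8 + K + √(16 + (K - A)²))/8 = 1 + K/8 + √(16 + (K - A)²)/8)
(l(8, 1) + 92)*43 + 28865 = ((1 + (⅛)*1 + √(16 + (8 - 1*1)²)/8) + 92)*43 + 28865 = ((1 + ⅛ + √(16 + (8 - 1)²)/8) + 92)*43 + 28865 = ((1 + ⅛ + √(16 + 7²)/8) + 92)*43 + 28865 = ((1 + ⅛ + √(16 + 49)/8) + 92)*43 + 28865 = ((1 + ⅛ + √65/8) + 92)*43 + 28865 = ((9/8 + √65/8) + 92)*43 + 28865 = (745/8 + √65/8)*43 + 28865 = (32035/8 + 43*√65/8) + 28865 = 262955/8 + 43*√65/8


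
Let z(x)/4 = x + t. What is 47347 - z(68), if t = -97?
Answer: 47463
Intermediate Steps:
z(x) = -388 + 4*x (z(x) = 4*(x - 97) = 4*(-97 + x) = -388 + 4*x)
47347 - z(68) = 47347 - (-388 + 4*68) = 47347 - (-388 + 272) = 47347 - 1*(-116) = 47347 + 116 = 47463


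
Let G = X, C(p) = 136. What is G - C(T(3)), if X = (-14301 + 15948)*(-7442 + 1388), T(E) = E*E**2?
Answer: -9971074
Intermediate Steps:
T(E) = E**3
X = -9970938 (X = 1647*(-6054) = -9970938)
G = -9970938
G - C(T(3)) = -9970938 - 1*136 = -9970938 - 136 = -9971074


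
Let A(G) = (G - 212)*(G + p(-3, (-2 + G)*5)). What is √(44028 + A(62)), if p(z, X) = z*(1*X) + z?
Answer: √170178 ≈ 412.53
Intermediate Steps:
p(z, X) = z + X*z (p(z, X) = z*X + z = X*z + z = z + X*z)
A(G) = (-212 + G)*(27 - 14*G) (A(G) = (G - 212)*(G - 3*(1 + (-2 + G)*5)) = (-212 + G)*(G - 3*(1 + (-10 + 5*G))) = (-212 + G)*(G - 3*(-9 + 5*G)) = (-212 + G)*(G + (27 - 15*G)) = (-212 + G)*(27 - 14*G))
√(44028 + A(62)) = √(44028 + (-5724 - 14*62² + 2995*62)) = √(44028 + (-5724 - 14*3844 + 185690)) = √(44028 + (-5724 - 53816 + 185690)) = √(44028 + 126150) = √170178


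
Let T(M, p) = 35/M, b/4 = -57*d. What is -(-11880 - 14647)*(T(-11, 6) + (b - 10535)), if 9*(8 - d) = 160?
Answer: -7273491184/33 ≈ -2.2041e+8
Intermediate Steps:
d = -88/9 (d = 8 - ⅑*160 = 8 - 160/9 = -88/9 ≈ -9.7778)
b = 6688/3 (b = 4*(-57*(-88/9)) = 4*(1672/3) = 6688/3 ≈ 2229.3)
-(-11880 - 14647)*(T(-11, 6) + (b - 10535)) = -(-11880 - 14647)*(35/(-11) + (6688/3 - 10535)) = -(-26527)*(35*(-1/11) - 24917/3) = -(-26527)*(-35/11 - 24917/3) = -(-26527)*(-274192)/33 = -1*7273491184/33 = -7273491184/33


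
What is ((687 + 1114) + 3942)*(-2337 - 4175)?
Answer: -37398416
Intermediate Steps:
((687 + 1114) + 3942)*(-2337 - 4175) = (1801 + 3942)*(-6512) = 5743*(-6512) = -37398416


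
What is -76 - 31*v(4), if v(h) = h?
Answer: -200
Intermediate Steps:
-76 - 31*v(4) = -76 - 31*4 = -76 - 124 = -200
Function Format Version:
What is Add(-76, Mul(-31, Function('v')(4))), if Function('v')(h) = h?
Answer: -200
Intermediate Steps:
Add(-76, Mul(-31, Function('v')(4))) = Add(-76, Mul(-31, 4)) = Add(-76, -124) = -200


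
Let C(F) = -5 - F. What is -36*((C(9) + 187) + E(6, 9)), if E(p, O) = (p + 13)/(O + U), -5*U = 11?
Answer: -107586/17 ≈ -6328.6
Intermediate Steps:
U = -11/5 (U = -⅕*11 = -11/5 ≈ -2.2000)
E(p, O) = (13 + p)/(-11/5 + O) (E(p, O) = (p + 13)/(O - 11/5) = (13 + p)/(-11/5 + O))
-36*((C(9) + 187) + E(6, 9)) = -36*(((-5 - 1*9) + 187) + 5*(13 + 6)/(-11 + 5*9)) = -36*(((-5 - 9) + 187) + 5*19/(-11 + 45)) = -36*((-14 + 187) + 5*19/34) = -36*(173 + 5*(1/34)*19) = -36*(173 + 95/34) = -36*5977/34 = -107586/17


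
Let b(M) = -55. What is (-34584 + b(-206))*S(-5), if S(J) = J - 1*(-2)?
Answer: 103917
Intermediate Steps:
S(J) = 2 + J (S(J) = J + 2 = 2 + J)
(-34584 + b(-206))*S(-5) = (-34584 - 55)*(2 - 5) = -34639*(-3) = 103917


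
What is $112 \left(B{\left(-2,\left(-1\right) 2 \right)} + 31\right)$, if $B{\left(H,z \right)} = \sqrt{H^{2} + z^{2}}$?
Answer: $3472 + 224 \sqrt{2} \approx 3788.8$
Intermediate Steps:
$112 \left(B{\left(-2,\left(-1\right) 2 \right)} + 31\right) = 112 \left(\sqrt{\left(-2\right)^{2} + \left(\left(-1\right) 2\right)^{2}} + 31\right) = 112 \left(\sqrt{4 + \left(-2\right)^{2}} + 31\right) = 112 \left(\sqrt{4 + 4} + 31\right) = 112 \left(\sqrt{8} + 31\right) = 112 \left(2 \sqrt{2} + 31\right) = 112 \left(31 + 2 \sqrt{2}\right) = 3472 + 224 \sqrt{2}$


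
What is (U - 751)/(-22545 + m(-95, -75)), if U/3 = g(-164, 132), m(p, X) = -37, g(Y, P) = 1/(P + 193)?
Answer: 122036/3669575 ≈ 0.033256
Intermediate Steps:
g(Y, P) = 1/(193 + P)
U = 3/325 (U = 3/(193 + 132) = 3/325 ≈ 0.0092308)
(U - 751)/(-22545 + m(-95, -75)) = (3/325 - 751)/(-22545 - 37) = -244072/325/(-22582) = -244072/325*(-1/22582) = 122036/3669575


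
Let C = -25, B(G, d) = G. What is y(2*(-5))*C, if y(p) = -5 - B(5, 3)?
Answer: 250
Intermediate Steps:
y(p) = -10 (y(p) = -5 - 1*5 = -5 - 5 = -10)
y(2*(-5))*C = -10*(-25) = 250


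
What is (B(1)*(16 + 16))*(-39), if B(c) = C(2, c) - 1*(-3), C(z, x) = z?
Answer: -6240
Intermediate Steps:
B(c) = 5 (B(c) = 2 - 1*(-3) = 2 + 3 = 5)
(B(1)*(16 + 16))*(-39) = (5*(16 + 16))*(-39) = (5*32)*(-39) = 160*(-39) = -6240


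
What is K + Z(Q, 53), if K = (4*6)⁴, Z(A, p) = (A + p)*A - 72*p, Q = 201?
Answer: 379014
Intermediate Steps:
Z(A, p) = -72*p + A*(A + p) (Z(A, p) = A*(A + p) - 72*p = -72*p + A*(A + p))
K = 331776 (K = 24⁴ = 331776)
K + Z(Q, 53) = 331776 + (201² - 72*53 + 201*53) = 331776 + (40401 - 3816 + 10653) = 331776 + 47238 = 379014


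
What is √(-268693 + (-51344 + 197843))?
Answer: I*√122194 ≈ 349.56*I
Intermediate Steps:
√(-268693 + (-51344 + 197843)) = √(-268693 + 146499) = √(-122194) = I*√122194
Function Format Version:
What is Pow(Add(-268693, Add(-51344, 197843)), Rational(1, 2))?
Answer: Mul(I, Pow(122194, Rational(1, 2))) ≈ Mul(349.56, I)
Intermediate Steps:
Pow(Add(-268693, Add(-51344, 197843)), Rational(1, 2)) = Pow(Add(-268693, 146499), Rational(1, 2)) = Pow(-122194, Rational(1, 2)) = Mul(I, Pow(122194, Rational(1, 2)))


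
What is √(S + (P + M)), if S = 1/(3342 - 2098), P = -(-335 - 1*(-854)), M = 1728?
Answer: √467743067/622 ≈ 34.771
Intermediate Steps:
P = -519 (P = -(-335 + 854) = -1*519 = -519)
S = 1/1244 ≈ 0.00080386
√(S + (P + M)) = √(1/1244 + (-519 + 1728)) = √(1/1244 + 1209) = √(1503997/1244) = √467743067/622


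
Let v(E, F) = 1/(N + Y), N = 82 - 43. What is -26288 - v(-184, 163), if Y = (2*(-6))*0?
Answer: -1025233/39 ≈ -26288.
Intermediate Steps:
Y = 0 (Y = -12*0 = 0)
N = 39
v(E, F) = 1/39 (v(E, F) = 1/(39 + 0) = 1/39)
-26288 - v(-184, 163) = -26288 - 1*1/39 = -26288 - 1/39 = -1025233/39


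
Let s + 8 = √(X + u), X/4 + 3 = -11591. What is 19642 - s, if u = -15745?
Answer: 19650 - I*√62121 ≈ 19650.0 - 249.24*I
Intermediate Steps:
X = -46376 (X = -12 + 4*(-11591) = -12 - 46364 = -46376)
s = -8 + I*√62121 (s = -8 + √(-46376 - 15745) = -8 + √(-62121) = -8 + I*√62121 ≈ -8.0 + 249.24*I)
19642 - s = 19642 - (-8 + I*√62121) = 19642 + (8 - I*√62121) = 19650 - I*√62121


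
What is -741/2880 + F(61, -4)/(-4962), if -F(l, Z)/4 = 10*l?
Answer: 186131/793920 ≈ 0.23445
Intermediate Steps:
F(l, Z) = -40*l
-741/2880 + F(61, -4)/(-4962) = -741/2880 - 40*61/(-4962) = -741*1/2880 - 2440*(-1/4962) = -247/960 + 1220/2481 = 186131/793920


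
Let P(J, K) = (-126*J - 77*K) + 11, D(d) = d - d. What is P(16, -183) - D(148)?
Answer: 12086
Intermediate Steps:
D(d) = 0
P(J, K) = 11 - 126*J - 77*K
P(16, -183) - D(148) = (11 - 126*16 - 77*(-183)) - 1*0 = (11 - 2016 + 14091) + 0 = 12086 + 0 = 12086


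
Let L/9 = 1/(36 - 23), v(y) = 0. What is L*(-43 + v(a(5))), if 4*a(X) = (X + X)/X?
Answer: -387/13 ≈ -29.769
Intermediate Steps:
a(X) = ½ (a(X) = ((X + X)/X)/4 = ((2*X)/X)/4 = (¼)*2 = ½)
L = 9/13 (L = 9/(36 - 23) = 9/13 ≈ 0.69231)
L*(-43 + v(a(5))) = 9*(-43 + 0)/13 = (9/13)*(-43) = -387/13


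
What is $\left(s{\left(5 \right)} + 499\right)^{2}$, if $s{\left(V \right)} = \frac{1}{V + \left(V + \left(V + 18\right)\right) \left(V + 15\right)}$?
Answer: $\frac{79487908096}{319225} \approx 2.49 \cdot 10^{5}$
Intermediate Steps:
$s{\left(V \right)} = \frac{1}{V + \left(15 + V\right) \left(18 + 2 V\right)}$ ($s{\left(V \right)} = \frac{1}{V + \left(V + \left(18 + V\right)\right) \left(15 + V\right)} = \frac{1}{V + \left(18 + 2 V\right) \left(15 + V\right)} = \frac{1}{V + \left(15 + V\right) \left(18 + 2 V\right)}$)
$\left(s{\left(5 \right)} + 499\right)^{2} = \left(\frac{1}{270 + 2 \cdot 5^{2} + 49 \cdot 5} + 499\right)^{2} = \left(\frac{1}{270 + 2 \cdot 25 + 245} + 499\right)^{2} = \left(\frac{1}{270 + 50 + 245} + 499\right)^{2} = \left(\frac{1}{565} + 499\right)^{2} = \left(\frac{281936}{565}\right)^{2} = \frac{79487908096}{319225}$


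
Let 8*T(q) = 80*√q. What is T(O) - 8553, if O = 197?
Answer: -8553 + 10*√197 ≈ -8412.6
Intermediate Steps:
T(q) = 10*√q (T(q) = (80*√q)/8 = 10*√q)
T(O) - 8553 = 10*√197 - 8553 = -8553 + 10*√197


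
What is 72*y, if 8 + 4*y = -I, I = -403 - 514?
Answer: 16362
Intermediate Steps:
I = -917
y = 909/4 (y = -2 + (-1*(-917))/4 = -2 + (1/4)*917 = -2 + 917/4 = 909/4 ≈ 227.25)
72*y = 72*(909/4) = 16362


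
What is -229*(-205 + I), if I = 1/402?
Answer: 18871661/402 ≈ 46944.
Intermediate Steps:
I = 1/402 ≈ 0.0024876
-229*(-205 + I) = -229*(-205 + 1/402) = -229*(-82409/402) = 18871661/402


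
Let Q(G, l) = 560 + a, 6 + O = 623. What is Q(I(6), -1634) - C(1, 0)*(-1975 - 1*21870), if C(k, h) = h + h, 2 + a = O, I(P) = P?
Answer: 1175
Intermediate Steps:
O = 617 (O = -6 + 623 = 617)
a = 615 (a = -2 + 617 = 615)
C(k, h) = 2*h
Q(G, l) = 1175 (Q(G, l) = 560 + 615 = 1175)
Q(I(6), -1634) - C(1, 0)*(-1975 - 1*21870) = 1175 - 2*0*(-1975 - 1*21870) = 1175 - 0*(-1975 - 21870) = 1175 - 0*(-23845) = 1175 - 1*0 = 1175 + 0 = 1175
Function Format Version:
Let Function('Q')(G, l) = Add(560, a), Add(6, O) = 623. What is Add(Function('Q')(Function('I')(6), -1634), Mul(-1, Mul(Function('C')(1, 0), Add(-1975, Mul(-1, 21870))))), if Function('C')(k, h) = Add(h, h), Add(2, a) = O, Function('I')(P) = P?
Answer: 1175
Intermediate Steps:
O = 617 (O = Add(-6, 623) = 617)
a = 615 (a = Add(-2, 617) = 615)
Function('C')(k, h) = Mul(2, h)
Function('Q')(G, l) = 1175 (Function('Q')(G, l) = Add(560, 615) = 1175)
Add(Function('Q')(Function('I')(6), -1634), Mul(-1, Mul(Function('C')(1, 0), Add(-1975, Mul(-1, 21870))))) = Add(1175, Mul(-1, Mul(Mul(2, 0), Add(-1975, Mul(-1, 21870))))) = Add(1175, Mul(-1, Mul(0, Add(-1975, -21870)))) = Add(1175, Mul(-1, Mul(0, -23845))) = Add(1175, Mul(-1, 0)) = Add(1175, 0) = 1175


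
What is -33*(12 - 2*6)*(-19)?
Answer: 0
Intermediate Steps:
-33*(12 - 2*6)*(-19) = -33*(12 - 12)*(-19) = -0*(-19) = -33*0 = 0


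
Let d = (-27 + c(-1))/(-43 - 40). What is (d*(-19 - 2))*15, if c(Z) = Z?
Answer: -8820/83 ≈ -106.27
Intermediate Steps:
d = 28/83 (d = (-27 - 1)/(-43 - 40) = -28/(-83) = -28*(-1/83) = 28/83 ≈ 0.33735)
(d*(-19 - 2))*15 = (28*(-19 - 2)/83)*15 = ((28/83)*(-21))*15 = -588/83*15 = -8820/83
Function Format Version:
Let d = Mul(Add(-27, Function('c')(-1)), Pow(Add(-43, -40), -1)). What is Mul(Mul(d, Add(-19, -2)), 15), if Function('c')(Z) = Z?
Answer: Rational(-8820, 83) ≈ -106.27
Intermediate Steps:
d = Rational(28, 83) (d = Mul(Add(-27, -1), Pow(Add(-43, -40), -1)) = Mul(-28, Pow(-83, -1)) = Mul(-28, Rational(-1, 83)) = Rational(28, 83) ≈ 0.33735)
Mul(Mul(d, Add(-19, -2)), 15) = Mul(Mul(Rational(28, 83), Add(-19, -2)), 15) = Mul(Mul(Rational(28, 83), -21), 15) = Mul(Rational(-588, 83), 15) = Rational(-8820, 83)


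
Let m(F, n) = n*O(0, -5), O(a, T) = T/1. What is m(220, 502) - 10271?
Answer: -12781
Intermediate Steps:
O(a, T) = T (O(a, T) = T*1 = T)
m(F, n) = -5*n (m(F, n) = n*(-5) = -5*n)
m(220, 502) - 10271 = -5*502 - 10271 = -2510 - 10271 = -12781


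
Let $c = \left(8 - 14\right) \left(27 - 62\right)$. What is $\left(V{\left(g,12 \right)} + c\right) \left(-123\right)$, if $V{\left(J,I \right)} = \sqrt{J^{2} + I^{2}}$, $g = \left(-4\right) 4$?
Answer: $-28290$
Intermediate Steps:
$g = -16$
$c = 210$ ($c = \left(-6\right) \left(-35\right) = 210$)
$V{\left(J,I \right)} = \sqrt{I^{2} + J^{2}}$
$\left(V{\left(g,12 \right)} + c\right) \left(-123\right) = \left(\sqrt{12^{2} + \left(-16\right)^{2}} + 210\right) \left(-123\right) = \left(\sqrt{144 + 256} + 210\right) \left(-123\right) = \left(\sqrt{400} + 210\right) \left(-123\right) = \left(20 + 210\right) \left(-123\right) = 230 \left(-123\right) = -28290$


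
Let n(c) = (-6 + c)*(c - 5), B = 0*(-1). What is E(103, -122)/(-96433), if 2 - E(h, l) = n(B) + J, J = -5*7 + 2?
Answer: -5/96433 ≈ -5.1849e-5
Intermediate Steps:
B = 0
n(c) = (-6 + c)*(-5 + c)
J = -33 (J = -35 + 2 = -33)
E(h, l) = 5 (E(h, l) = 2 - ((30 + 0² - 11*0) - 33) = 2 - ((30 + 0 + 0) - 33) = 2 - (30 - 33) = 2 - 1*(-3) = 2 + 3 = 5)
E(103, -122)/(-96433) = 5/(-96433) = 5*(-1/96433) = -5/96433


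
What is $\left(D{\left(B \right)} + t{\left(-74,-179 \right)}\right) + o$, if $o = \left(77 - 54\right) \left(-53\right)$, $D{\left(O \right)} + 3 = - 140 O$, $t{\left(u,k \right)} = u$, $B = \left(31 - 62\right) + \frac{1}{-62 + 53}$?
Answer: $\frac{27536}{9} \approx 3059.6$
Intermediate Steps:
$B = - \frac{280}{9}$ ($B = -31 + \frac{1}{-9} = -31 - \frac{1}{9} = - \frac{280}{9} \approx -31.111$)
$D{\left(O \right)} = -3 - 140 O$
$o = -1219$ ($o = 23 \left(-53\right) = -1219$)
$\left(D{\left(B \right)} + t{\left(-74,-179 \right)}\right) + o = \left(\left(-3 - - \frac{39200}{9}\right) - 74\right) - 1219 = \left(\left(-3 + \frac{39200}{9}\right) - 74\right) - 1219 = \left(\frac{39173}{9} - 74\right) - 1219 = \frac{38507}{9} - 1219 = \frac{27536}{9}$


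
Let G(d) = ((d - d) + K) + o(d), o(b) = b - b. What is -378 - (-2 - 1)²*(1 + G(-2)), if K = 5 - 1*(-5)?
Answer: -477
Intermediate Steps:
K = 10 (K = 5 + 5 = 10)
o(b) = 0
G(d) = 10 (G(d) = ((d - d) + 10) + 0 = (0 + 10) + 0 = 10 + 0 = 10)
-378 - (-2 - 1)²*(1 + G(-2)) = -378 - (-2 - 1)²*(1 + 10) = -378 - (-3)²*11 = -378 - 9*11 = -378 - 1*99 = -378 - 99 = -477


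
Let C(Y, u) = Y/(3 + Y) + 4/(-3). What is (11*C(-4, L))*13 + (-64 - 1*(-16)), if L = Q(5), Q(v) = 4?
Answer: 1000/3 ≈ 333.33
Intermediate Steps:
L = 4
C(Y, u) = -4/3 + Y/(3 + Y) (C(Y, u) = Y/(3 + Y) + 4*(-⅓) = Y/(3 + Y) - 4/3 = -4/3 + Y/(3 + Y))
(11*C(-4, L))*13 + (-64 - 1*(-16)) = (11*((-12 - 1*(-4))/(3*(3 - 4))))*13 + (-64 - 1*(-16)) = (11*((⅓)*(-12 + 4)/(-1)))*13 + (-64 + 16) = (11*((⅓)*(-1)*(-8)))*13 - 48 = (11*(8/3))*13 - 48 = (88/3)*13 - 48 = 1144/3 - 48 = 1000/3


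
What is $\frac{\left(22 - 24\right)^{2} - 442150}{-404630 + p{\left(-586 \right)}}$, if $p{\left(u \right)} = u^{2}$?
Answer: $\frac{221073}{30617} \approx 7.2206$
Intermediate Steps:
$\frac{\left(22 - 24\right)^{2} - 442150}{-404630 + p{\left(-586 \right)}} = \frac{\left(22 - 24\right)^{2} - 442150}{-404630 + \left(-586\right)^{2}} = \frac{\left(22 + \left(\left(64 - 3\right) - 85\right)\right)^{2} - 442150}{-404630 + 343396} = \frac{\left(22 + \left(61 - 85\right)\right)^{2} - 442150}{-61234} = \left(\left(22 - 24\right)^{2} - 442150\right) \left(- \frac{1}{61234}\right) = \left(\left(-2\right)^{2} - 442150\right) \left(- \frac{1}{61234}\right) = \left(4 - 442150\right) \left(- \frac{1}{61234}\right) = \left(-442146\right) \left(- \frac{1}{61234}\right) = \frac{221073}{30617}$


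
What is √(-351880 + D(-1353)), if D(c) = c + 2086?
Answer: I*√351147 ≈ 592.58*I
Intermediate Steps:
D(c) = 2086 + c
√(-351880 + D(-1353)) = √(-351880 + (2086 - 1353)) = √(-351880 + 733) = √(-351147) = I*√351147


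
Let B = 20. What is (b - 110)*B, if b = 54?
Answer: -1120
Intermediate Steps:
(b - 110)*B = (54 - 110)*20 = -56*20 = -1120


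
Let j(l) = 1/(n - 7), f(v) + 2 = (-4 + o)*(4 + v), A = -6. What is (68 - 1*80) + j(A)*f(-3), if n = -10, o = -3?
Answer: -195/17 ≈ -11.471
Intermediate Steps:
f(v) = -30 - 7*v (f(v) = -2 + (-4 - 3)*(4 + v) = -2 - 7*(4 + v) = -2 + (-28 - 7*v) = -30 - 7*v)
j(l) = -1/17 (j(l) = 1/(-10 - 7) = 1/(-17) = -1/17)
(68 - 1*80) + j(A)*f(-3) = (68 - 1*80) - (-30 - 7*(-3))/17 = (68 - 80) - (-30 + 21)/17 = -12 - 1/17*(-9) = -12 + 9/17 = -195/17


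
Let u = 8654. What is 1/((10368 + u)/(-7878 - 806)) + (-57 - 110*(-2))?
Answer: 1545951/9511 ≈ 162.54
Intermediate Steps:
1/((10368 + u)/(-7878 - 806)) + (-57 - 110*(-2)) = 1/((10368 + 8654)/(-7878 - 806)) + (-57 - 110*(-2)) = 1/(19022/(-8684)) + (-57 + 220) = 1/(19022*(-1/8684)) + 163 = 1/(-9511/4342) + 163 = -4342/9511 + 163 = 1545951/9511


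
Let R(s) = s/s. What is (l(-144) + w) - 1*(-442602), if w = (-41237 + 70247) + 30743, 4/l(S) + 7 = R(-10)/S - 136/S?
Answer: 48728371/97 ≈ 5.0235e+5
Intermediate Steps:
R(s) = 1
l(S) = 4/(-7 - 135/S) (l(S) = 4/(-7 + (1/S - 136/S)) = 4/(-7 - 135/S))
w = 59753 (w = 29010 + 30743 = 59753)
(l(-144) + w) - 1*(-442602) = (-4*(-144)/(135 + 7*(-144)) + 59753) - 1*(-442602) = (-4*(-144)/(135 - 1008) + 59753) + 442602 = (-4*(-144)/(-873) + 59753) + 442602 = (-4*(-144)*(-1/873) + 59753) + 442602 = (-64/97 + 59753) + 442602 = 5795977/97 + 442602 = 48728371/97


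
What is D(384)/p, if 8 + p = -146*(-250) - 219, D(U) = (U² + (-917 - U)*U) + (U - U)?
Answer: -117376/12091 ≈ -9.7077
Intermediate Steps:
D(U) = U² + U*(-917 - U) (D(U) = (U² + U*(-917 - U)) + 0 = U² + U*(-917 - U))
p = 36273 (p = -8 + (-146*(-250) - 219) = -8 + (36500 - 219) = -8 + 36281 = 36273)
D(384)/p = -917*384/36273 = -352128*1/36273 = -117376/12091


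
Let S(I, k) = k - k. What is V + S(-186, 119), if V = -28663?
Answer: -28663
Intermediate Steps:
S(I, k) = 0
V + S(-186, 119) = -28663 + 0 = -28663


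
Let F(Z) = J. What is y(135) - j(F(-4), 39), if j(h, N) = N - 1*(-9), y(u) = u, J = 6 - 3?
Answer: 87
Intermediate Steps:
J = 3
F(Z) = 3
j(h, N) = 9 + N (j(h, N) = N + 9 = 9 + N)
y(135) - j(F(-4), 39) = 135 - (9 + 39) = 135 - 1*48 = 135 - 48 = 87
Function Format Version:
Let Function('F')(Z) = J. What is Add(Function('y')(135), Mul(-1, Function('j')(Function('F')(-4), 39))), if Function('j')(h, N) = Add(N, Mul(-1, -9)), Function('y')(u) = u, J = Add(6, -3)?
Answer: 87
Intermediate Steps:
J = 3
Function('F')(Z) = 3
Function('j')(h, N) = Add(9, N) (Function('j')(h, N) = Add(N, 9) = Add(9, N))
Add(Function('y')(135), Mul(-1, Function('j')(Function('F')(-4), 39))) = Add(135, Mul(-1, Add(9, 39))) = Add(135, Mul(-1, 48)) = Add(135, -48) = 87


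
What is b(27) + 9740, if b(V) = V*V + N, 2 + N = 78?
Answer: 10545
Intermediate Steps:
N = 76 (N = -2 + 78 = 76)
b(V) = 76 + V**2 (b(V) = V*V + 76 = V**2 + 76 = 76 + V**2)
b(27) + 9740 = (76 + 27**2) + 9740 = (76 + 729) + 9740 = 805 + 9740 = 10545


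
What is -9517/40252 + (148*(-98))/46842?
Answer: -13913653/25479516 ≈ -0.54607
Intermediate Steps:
-9517/40252 + (148*(-98))/46842 = -9517*1/40252 - 14504*1/46842 = -9517/40252 - 196/633 = -13913653/25479516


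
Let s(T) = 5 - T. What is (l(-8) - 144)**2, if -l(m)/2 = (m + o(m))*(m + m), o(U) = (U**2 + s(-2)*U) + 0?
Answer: 20736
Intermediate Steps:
o(U) = U**2 + 7*U (o(U) = (U**2 + (5 - 1*(-2))*U) + 0 = (U**2 + (5 + 2)*U) + 0 = (U**2 + 7*U) + 0 = U**2 + 7*U)
l(m) = -4*m*(m + m*(7 + m)) (l(m) = -2*(m + m*(7 + m))*(m + m) = -2*(m + m*(7 + m))*2*m = -4*m*(m + m*(7 + m)))
(l(-8) - 144)**2 = (-4*(-8)**2*(8 - 8) - 144)**2 = (-4*64*0 - 144)**2 = (0 - 144)**2 = (-144)**2 = 20736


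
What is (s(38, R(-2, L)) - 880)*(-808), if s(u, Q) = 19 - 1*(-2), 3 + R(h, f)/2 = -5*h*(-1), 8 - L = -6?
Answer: 694072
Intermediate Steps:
L = 14 (L = 8 - 1*(-6) = 8 + 6 = 14)
R(h, f) = -6 + 10*h (R(h, f) = -6 + 2*(-5*h*(-1)) = -6 + 2*(5*h) = -6 + 10*h)
s(u, Q) = 21 (s(u, Q) = 19 + 2 = 21)
(s(38, R(-2, L)) - 880)*(-808) = (21 - 880)*(-808) = -859*(-808) = 694072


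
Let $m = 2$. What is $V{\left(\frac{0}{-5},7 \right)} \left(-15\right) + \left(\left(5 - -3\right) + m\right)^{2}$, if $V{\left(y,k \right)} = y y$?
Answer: $100$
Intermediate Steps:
$V{\left(y,k \right)} = y^{2}$
$V{\left(\frac{0}{-5},7 \right)} \left(-15\right) + \left(\left(5 - -3\right) + m\right)^{2} = \left(\frac{0}{-5}\right)^{2} \left(-15\right) + \left(\left(5 - -3\right) + 2\right)^{2} = \left(0 \left(- \frac{1}{5}\right)\right)^{2} \left(-15\right) + \left(\left(5 + 3\right) + 2\right)^{2} = 0^{2} \left(-15\right) + \left(8 + 2\right)^{2} = 0 \left(-15\right) + 10^{2} = 0 + 100 = 100$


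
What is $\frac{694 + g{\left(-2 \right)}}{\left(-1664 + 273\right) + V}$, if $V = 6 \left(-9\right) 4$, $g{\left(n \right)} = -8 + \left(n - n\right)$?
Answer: $- \frac{686}{1607} \approx -0.42688$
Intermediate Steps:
$g{\left(n \right)} = -8$ ($g{\left(n \right)} = -8 + 0 = -8$)
$V = -216$ ($V = \left(-54\right) 4 = -216$)
$\frac{694 + g{\left(-2 \right)}}{\left(-1664 + 273\right) + V} = \frac{694 - 8}{\left(-1664 + 273\right) - 216} = \frac{686}{-1391 - 216} = \frac{686}{-1607} = 686 \left(- \frac{1}{1607}\right) = - \frac{686}{1607}$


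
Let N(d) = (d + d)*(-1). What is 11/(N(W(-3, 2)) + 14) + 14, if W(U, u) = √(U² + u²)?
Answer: 1085/72 + 11*√13/72 ≈ 15.620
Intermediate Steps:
N(d) = -2*d (N(d) = (2*d)*(-1) = -2*d)
11/(N(W(-3, 2)) + 14) + 14 = 11/(-2*√((-3)² + 2²) + 14) + 14 = 11/(-2*√(9 + 4) + 14) + 14 = 11/(-2*√13 + 14) + 14 = 11/(14 - 2*√13) + 14 = 14 + 11/(14 - 2*√13)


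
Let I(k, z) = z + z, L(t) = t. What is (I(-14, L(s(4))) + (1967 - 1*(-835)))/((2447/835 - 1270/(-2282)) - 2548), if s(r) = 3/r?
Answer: -1780661715/1616164352 ≈ -1.1018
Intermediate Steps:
I(k, z) = 2*z
(I(-14, L(s(4))) + (1967 - 1*(-835)))/((2447/835 - 1270/(-2282)) - 2548) = (2*(3/4) + (1967 - 1*(-835)))/((2447/835 - 1270/(-2282)) - 2548) = (2*(3*(1/4)) + (1967 + 835))/((2447*(1/835) - 1270*(-1/2282)) - 2548) = (2*(3/4) + 2802)/((2447/835 + 635/1141) - 2548) = (3/2 + 2802)/(3322252/952735 - 2548) = 5607/(2*(-2424246528/952735)) = (5607/2)*(-952735/2424246528) = -1780661715/1616164352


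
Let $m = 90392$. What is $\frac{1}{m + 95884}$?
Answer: $\frac{1}{186276} \approx 5.3684 \cdot 10^{-6}$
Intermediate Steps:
$\frac{1}{m + 95884} = \frac{1}{90392 + 95884} = \frac{1}{186276}$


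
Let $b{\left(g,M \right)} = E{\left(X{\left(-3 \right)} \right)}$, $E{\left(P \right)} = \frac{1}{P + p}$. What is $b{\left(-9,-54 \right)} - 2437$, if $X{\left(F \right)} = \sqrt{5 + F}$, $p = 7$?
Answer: $- \frac{114532}{47} - \frac{\sqrt{2}}{47} \approx -2436.9$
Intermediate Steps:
$E{\left(P \right)} = \frac{1}{7 + P}$ ($E{\left(P \right)} = \frac{1}{P + 7} = \frac{1}{7 + P}$)
$b{\left(g,M \right)} = \frac{1}{7 + \sqrt{2}}$ ($b{\left(g,M \right)} = \frac{1}{7 + \sqrt{5 - 3}} = \frac{1}{7 + \sqrt{2}}$)
$b{\left(-9,-54 \right)} - 2437 = \left(\frac{7}{47} - \frac{\sqrt{2}}{47}\right) - 2437 = - \frac{114532}{47} - \frac{\sqrt{2}}{47}$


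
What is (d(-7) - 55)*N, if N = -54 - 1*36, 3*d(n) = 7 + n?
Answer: 4950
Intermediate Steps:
d(n) = 7/3 + n/3 (d(n) = (7 + n)/3 = 7/3 + n/3)
N = -90 (N = -54 - 36 = -90)
(d(-7) - 55)*N = ((7/3 + (1/3)*(-7)) - 55)*(-90) = ((7/3 - 7/3) - 55)*(-90) = (0 - 55)*(-90) = -55*(-90) = 4950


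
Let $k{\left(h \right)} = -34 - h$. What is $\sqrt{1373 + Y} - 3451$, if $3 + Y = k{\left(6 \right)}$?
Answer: $-3451 + \sqrt{1330} \approx -3414.5$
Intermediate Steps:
$Y = -43$ ($Y = -3 - 40 = -43$)
$\sqrt{1373 + Y} - 3451 = \sqrt{1373 - 43} - 3451 = \sqrt{1330} - 3451 = -3451 + \sqrt{1330}$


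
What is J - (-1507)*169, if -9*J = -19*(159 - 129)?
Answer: 764239/3 ≈ 2.5475e+5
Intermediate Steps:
J = 190/3 (J = -(-19)*(159 - 129)/9 = -(-19)*30/9 = -⅑*(-570) = 190/3 ≈ 63.333)
J - (-1507)*169 = 190/3 - (-1507)*169 = 190/3 - 1*(-254683) = 190/3 + 254683 = 764239/3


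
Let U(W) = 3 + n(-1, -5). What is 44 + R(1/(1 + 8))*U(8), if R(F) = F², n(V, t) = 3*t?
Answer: 1184/27 ≈ 43.852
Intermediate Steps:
U(W) = -12 (U(W) = 3 + 3*(-5) = 3 - 15 = -12)
44 + R(1/(1 + 8))*U(8) = 44 + (1/(1 + 8))²*(-12) = 44 + (1/9)²*(-12) = 44 + (⅑)²*(-12) = 44 + (1/81)*(-12) = 44 - 4/27 = 1184/27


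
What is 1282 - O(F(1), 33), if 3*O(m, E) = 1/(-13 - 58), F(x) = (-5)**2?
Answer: 273067/213 ≈ 1282.0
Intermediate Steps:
F(x) = 25
O(m, E) = -1/213 (O(m, E) = 1/(3*(-13 - 58)) = (1/3)/(-71) = (1/3)*(-1/71) = -1/213)
1282 - O(F(1), 33) = 1282 - 1*(-1/213) = 1282 + 1/213 = 273067/213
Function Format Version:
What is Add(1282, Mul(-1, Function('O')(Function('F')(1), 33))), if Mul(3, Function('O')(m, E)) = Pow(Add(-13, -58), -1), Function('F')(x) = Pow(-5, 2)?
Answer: Rational(273067, 213) ≈ 1282.0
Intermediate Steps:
Function('F')(x) = 25
Function('O')(m, E) = Rational(-1, 213) (Function('O')(m, E) = Mul(Rational(1, 3), Pow(Add(-13, -58), -1)) = Mul(Rational(1, 3), Pow(-71, -1)) = Mul(Rational(1, 3), Rational(-1, 71)) = Rational(-1, 213))
Add(1282, Mul(-1, Function('O')(Function('F')(1), 33))) = Add(1282, Mul(-1, Rational(-1, 213))) = Add(1282, Rational(1, 213)) = Rational(273067, 213)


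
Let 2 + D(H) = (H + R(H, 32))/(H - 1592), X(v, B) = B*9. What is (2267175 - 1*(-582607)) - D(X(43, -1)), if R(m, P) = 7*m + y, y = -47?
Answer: 4562504065/1601 ≈ 2.8498e+6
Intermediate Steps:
R(m, P) = -47 + 7*m (R(m, P) = 7*m - 47 = -47 + 7*m)
X(v, B) = 9*B
D(H) = -2 + (-47 + 8*H)/(-1592 + H) (D(H) = -2 + (H + (-47 + 7*H))/(H - 1592) = -2 + (-47 + 8*H)/(-1592 + H))
(2267175 - 1*(-582607)) - D(X(43, -1)) = (2267175 - 1*(-582607)) - (3137 + 6*(9*(-1)))/(-1592 + 9*(-1)) = (2267175 + 582607) - (3137 + 6*(-9))/(-1592 - 9) = 2849782 - (3137 - 54)/(-1601) = 2849782 - (-1)*3083/1601 = 2849782 - 1*(-3083/1601) = 2849782 + 3083/1601 = 4562504065/1601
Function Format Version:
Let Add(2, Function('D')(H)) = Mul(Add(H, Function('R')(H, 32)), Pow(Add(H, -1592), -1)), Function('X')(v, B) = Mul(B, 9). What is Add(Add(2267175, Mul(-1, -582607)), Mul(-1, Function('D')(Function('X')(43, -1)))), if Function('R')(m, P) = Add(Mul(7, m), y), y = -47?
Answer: Rational(4562504065, 1601) ≈ 2.8498e+6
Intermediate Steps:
Function('R')(m, P) = Add(-47, Mul(7, m)) (Function('R')(m, P) = Add(Mul(7, m), -47) = Add(-47, Mul(7, m)))
Function('X')(v, B) = Mul(9, B)
Function('D')(H) = Add(-2, Mul(Pow(Add(-1592, H), -1), Add(-47, Mul(8, H)))) (Function('D')(H) = Add(-2, Mul(Add(H, Add(-47, Mul(7, H))), Pow(Add(H, -1592), -1))) = Add(-2, Mul(Add(-47, Mul(8, H)), Pow(Add(-1592, H), -1))) = Add(-2, Mul(Pow(Add(-1592, H), -1), Add(-47, Mul(8, H)))))
Add(Add(2267175, Mul(-1, -582607)), Mul(-1, Function('D')(Function('X')(43, -1)))) = Add(Add(2267175, Mul(-1, -582607)), Mul(-1, Mul(Pow(Add(-1592, Mul(9, -1)), -1), Add(3137, Mul(6, Mul(9, -1)))))) = Add(Add(2267175, 582607), Mul(-1, Mul(Pow(Add(-1592, -9), -1), Add(3137, Mul(6, -9))))) = Add(2849782, Mul(-1, Mul(Pow(-1601, -1), Add(3137, -54)))) = Add(2849782, Mul(-1, Mul(Rational(-1, 1601), 3083))) = Add(2849782, Mul(-1, Rational(-3083, 1601))) = Add(2849782, Rational(3083, 1601)) = Rational(4562504065, 1601)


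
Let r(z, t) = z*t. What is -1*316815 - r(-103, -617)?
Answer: -380366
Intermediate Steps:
r(z, t) = t*z
-1*316815 - r(-103, -617) = -1*316815 - (-617)*(-103) = -316815 - 1*63551 = -316815 - 63551 = -380366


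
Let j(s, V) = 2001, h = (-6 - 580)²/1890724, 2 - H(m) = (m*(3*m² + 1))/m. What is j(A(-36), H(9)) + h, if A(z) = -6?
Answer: 945920530/472681 ≈ 2001.2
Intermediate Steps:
H(m) = 1 - 3*m² (H(m) = 2 - m*(3*m² + 1)/m = 2 - m*(1 + 3*m²)/m = 2 - (1 + 3*m²) = 2 + (-1 - 3*m²) = 1 - 3*m²)
h = 85849/472681 (h = (-586)²*(1/1890724) = 343396*(1/1890724) = 85849/472681 ≈ 0.18162)
j(A(-36), H(9)) + h = 2001 + 85849/472681 = 945920530/472681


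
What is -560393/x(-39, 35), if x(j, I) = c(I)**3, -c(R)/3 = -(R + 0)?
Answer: -560393/1157625 ≈ -0.48409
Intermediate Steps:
c(R) = 3*R (c(R) = -(-3)*(R + 0) = -(-3)*R = 3*R)
x(j, I) = 27*I**3 (x(j, I) = (3*I)**3 = 27*I**3)
-560393/x(-39, 35) = -560393/(27*35**3) = -560393/(27*42875) = -560393/1157625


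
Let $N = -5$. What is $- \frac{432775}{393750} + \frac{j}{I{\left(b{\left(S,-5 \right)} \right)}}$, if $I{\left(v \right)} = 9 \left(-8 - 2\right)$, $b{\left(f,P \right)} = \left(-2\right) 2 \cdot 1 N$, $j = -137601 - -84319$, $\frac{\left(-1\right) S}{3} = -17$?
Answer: $\frac{1329577}{2250} \approx 590.92$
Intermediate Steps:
$S = 51$ ($S = \left(-3\right) \left(-17\right) = 51$)
$j = -53282$ ($j = -137601 + 84319 = -53282$)
$b{\left(f,P \right)} = 20$ ($b{\left(f,P \right)} = \left(-2\right) 2 \cdot 1 \left(-5\right) = \left(-4\right) 1 \left(-5\right) = \left(-4\right) \left(-5\right) = 20$)
$I{\left(v \right)} = -90$ ($I{\left(v \right)} = 9 \left(-10\right) = -90$)
$- \frac{432775}{393750} + \frac{j}{I{\left(b{\left(S,-5 \right)} \right)}} = - \frac{432775}{393750} - \frac{53282}{-90} = \left(-432775\right) \frac{1}{393750} - - \frac{26641}{45} = - \frac{2473}{2250} + \frac{26641}{45} = \frac{1329577}{2250}$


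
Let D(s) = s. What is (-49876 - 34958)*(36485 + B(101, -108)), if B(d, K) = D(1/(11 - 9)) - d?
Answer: -3086642673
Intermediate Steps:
B(d, K) = 1/2 - d (B(d, K) = 1/(11 - 9) - d = 1/2 - d)
(-49876 - 34958)*(36485 + B(101, -108)) = (-49876 - 34958)*(36485 + (1/2 - 1*101)) = -84834*(36485 + (1/2 - 101)) = -84834*(36485 - 201/2) = -84834*72769/2 = -3086642673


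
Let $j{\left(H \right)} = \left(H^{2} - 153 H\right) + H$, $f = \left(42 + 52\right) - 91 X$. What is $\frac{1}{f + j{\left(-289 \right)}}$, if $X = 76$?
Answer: $\frac{1}{120627} \approx 8.29 \cdot 10^{-6}$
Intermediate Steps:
$f = -6822$ ($f = \left(42 + 52\right) - 6916 = 94 - 6916 = -6822$)
$j{\left(H \right)} = H^{2} - 152 H$
$\frac{1}{f + j{\left(-289 \right)}} = \frac{1}{-6822 - 289 \left(-152 - 289\right)} = \frac{1}{-6822 - -127449} = \frac{1}{-6822 + 127449} = \frac{1}{120627}$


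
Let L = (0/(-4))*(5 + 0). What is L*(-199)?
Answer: 0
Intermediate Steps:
L = 0 (L = (0*(-¼))*5 = 0*5 = 0)
L*(-199) = 0*(-199) = 0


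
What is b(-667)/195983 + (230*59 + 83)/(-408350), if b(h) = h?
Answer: -128179363/3479550350 ≈ -0.036838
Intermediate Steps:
b(-667)/195983 + (230*59 + 83)/(-408350) = -667/195983 + (230*59 + 83)/(-408350) = -667*1/195983 + (13570 + 83)*(-1/408350) = -29/8521 + 13653*(-1/408350) = -29/8521 - 13653/408350 = -128179363/3479550350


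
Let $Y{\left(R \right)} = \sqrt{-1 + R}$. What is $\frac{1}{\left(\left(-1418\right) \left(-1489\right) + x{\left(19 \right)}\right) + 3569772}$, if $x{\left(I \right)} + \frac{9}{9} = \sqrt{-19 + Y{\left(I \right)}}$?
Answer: $\frac{1}{5681173 + i \sqrt{19 - 3 \sqrt{2}}} \approx 1.7602 \cdot 10^{-7} - 1.0 \cdot 10^{-13} i$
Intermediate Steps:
$x{\left(I \right)} = -1 + \sqrt{-19 + \sqrt{-1 + I}}$
$\frac{1}{\left(\left(-1418\right) \left(-1489\right) + x{\left(19 \right)}\right) + 3569772} = \frac{1}{\left(\left(-1418\right) \left(-1489\right) - \left(1 - \sqrt{-19 + \sqrt{-1 + 19}}\right)\right) + 3569772} = \frac{1}{\left(2111402 - \left(1 - \sqrt{-19 + \sqrt{18}}\right)\right) + 3569772} = \frac{1}{\left(2111402 - \left(1 - \sqrt{-19 + 3 \sqrt{2}}\right)\right) + 3569772} = \frac{1}{\left(2111401 + \sqrt{-19 + 3 \sqrt{2}}\right) + 3569772} = \frac{1}{5681173 + \sqrt{-19 + 3 \sqrt{2}}}$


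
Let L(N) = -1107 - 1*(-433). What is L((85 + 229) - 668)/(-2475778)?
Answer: 337/1237889 ≈ 0.00027224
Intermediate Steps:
L(N) = -674 (L(N) = -1107 + 433 = -674)
L((85 + 229) - 668)/(-2475778) = -674/(-2475778) = -674*(-1/2475778) = 337/1237889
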